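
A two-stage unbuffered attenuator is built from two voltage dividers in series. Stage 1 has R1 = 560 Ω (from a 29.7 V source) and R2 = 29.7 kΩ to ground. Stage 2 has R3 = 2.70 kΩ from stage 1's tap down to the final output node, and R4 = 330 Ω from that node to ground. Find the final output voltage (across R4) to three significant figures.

Stage 2 presents R3+R4 = 3030 Ω as a load on stage 1's tap.
Stage 1's lower leg becomes R2‖(R3+R4) = 2749 Ω, so V_mid = 29.7 × 2749/3309 = 24.67 V.
Stage 2 is itself unloaded: V_out = V_mid × R4/(R3+R4) = 24.67 × 330/3030 = 2.69 V.

V_out ≈ 2.69 V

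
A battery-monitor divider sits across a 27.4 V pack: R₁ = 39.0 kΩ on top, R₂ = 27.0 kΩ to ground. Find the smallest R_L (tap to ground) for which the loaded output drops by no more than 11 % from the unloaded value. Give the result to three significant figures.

Output resistance R_th = R₁‖R₂ = (39.0 × 27.0)/66.00 = 15.95 kΩ.
The fractional drop is R_th/(R_th + R_L); requiring this ≤ 0.110 gives R_L ≥ R_th(1/0.110 − 1) = 15.95 × 8.091 = 129 kΩ.

R_L(min) ≈ 129 kΩ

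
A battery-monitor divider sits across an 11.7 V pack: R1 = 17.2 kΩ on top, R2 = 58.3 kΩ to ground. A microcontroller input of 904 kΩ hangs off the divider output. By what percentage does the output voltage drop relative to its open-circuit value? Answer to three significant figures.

1.45 %

The divider's output (Thévenin) resistance is R1‖R2 = 13.28 kΩ.
Fractional drop under load = R_th/(R_th + R_L) = 13.28 / (13.28 + 904) = 0.01448.
So the output falls by 1.45 %.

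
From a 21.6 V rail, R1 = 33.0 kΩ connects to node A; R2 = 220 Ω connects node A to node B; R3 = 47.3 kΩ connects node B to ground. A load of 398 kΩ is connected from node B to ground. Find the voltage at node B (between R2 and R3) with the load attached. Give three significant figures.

At node B, R3 is in parallel with the load: R3‖R_L = 42280 Ω.
Below node A the resistance is R2 + (R3‖R_L) = 42500 Ω, so V_A = 21.6 × 42500/75500 = 12.16 V.
Then V_B = V_A × (R3‖R_L)/(R2 + R3‖R_L) = 12.16 × 42280/42500 = 12.1 V.

V ≈ 12.1 V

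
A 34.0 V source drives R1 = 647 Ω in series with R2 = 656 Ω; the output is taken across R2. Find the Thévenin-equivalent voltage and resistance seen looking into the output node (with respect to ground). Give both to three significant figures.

V_th = 17.1 V, R_th = 326 Ω

V_th is the open-circuit tap voltage: 34.0 × 656/(647 + 656) = 17.1 V.
With the supply zeroed, R1 and R2 appear in parallel from the tap: R_th = R1‖R2 = (647 × 656)/1303 = 326 Ω.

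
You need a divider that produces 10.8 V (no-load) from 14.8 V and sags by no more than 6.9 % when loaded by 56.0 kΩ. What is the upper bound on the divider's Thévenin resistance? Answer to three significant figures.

R_th ≤ 4.15 kΩ

Loading drop = R_th/(R_th + R_L) ≤ 0.0690, so R_th ≤ R_L · ε/(1−ε) = 56.0 kΩ × 0.0690/0.9310 = 4.15 kΩ.
(Any R1, R2 with R2/(R1+R2) = 0.730 and R1‖R2 ≤ 4.15 kΩ will meet the spec.)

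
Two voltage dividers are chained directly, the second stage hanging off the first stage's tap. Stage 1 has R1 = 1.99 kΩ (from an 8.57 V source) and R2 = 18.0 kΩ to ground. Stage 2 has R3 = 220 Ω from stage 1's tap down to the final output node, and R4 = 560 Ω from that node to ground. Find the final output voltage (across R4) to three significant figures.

Stage 2 presents R3+R4 = 780.0 Ω as a load on stage 1's tap.
Stage 1's lower leg becomes R2‖(R3+R4) = 747.6 Ω, so V_mid = 8.57 × 747.6/2738 = 2.340 V.
Stage 2 is itself unloaded: V_out = V_mid × R4/(R3+R4) = 2.340 × 560/780.0 = 1.68 V.

V_out ≈ 1.68 V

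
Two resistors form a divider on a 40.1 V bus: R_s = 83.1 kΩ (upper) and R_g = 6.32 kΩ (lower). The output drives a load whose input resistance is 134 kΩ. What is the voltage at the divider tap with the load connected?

The load sits in parallel with R_g: R_g‖R_L = (6.32 × 134) / (6.32 + 134) = 6.035 kΩ.
V_out = 40.1 × 6.035 / (83.1 + 6.035) = 40.1 × 6.035/89.14 = 2.72 V.

V_out ≈ 2.72 V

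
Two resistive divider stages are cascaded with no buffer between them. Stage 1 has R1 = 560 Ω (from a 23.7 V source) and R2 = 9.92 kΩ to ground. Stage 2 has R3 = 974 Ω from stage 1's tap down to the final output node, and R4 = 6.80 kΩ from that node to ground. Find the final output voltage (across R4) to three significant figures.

Stage 2 presents R3+R4 = 7774 Ω as a load on stage 1's tap.
Stage 1's lower leg becomes R2‖(R3+R4) = 4358 Ω, so V_mid = 23.7 × 4358/4918 = 21.00 V.
Stage 2 is itself unloaded: V_out = V_mid × R4/(R3+R4) = 21.00 × 6800/7774 = 18.4 V.

V_out ≈ 18.4 V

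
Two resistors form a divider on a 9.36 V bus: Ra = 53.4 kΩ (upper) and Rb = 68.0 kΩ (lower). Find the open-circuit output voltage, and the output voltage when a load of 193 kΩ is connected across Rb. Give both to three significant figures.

Unloaded: 5.24 V; loaded: 4.54 V

Open-circuit: V = 9.36 × 68.0/(53.4 + 68.0) = 5.24 V.
With the load, Rb becomes Rb‖R_L = 50.28 kΩ, so V = 9.36 × 50.28/103.7 = 4.54 V.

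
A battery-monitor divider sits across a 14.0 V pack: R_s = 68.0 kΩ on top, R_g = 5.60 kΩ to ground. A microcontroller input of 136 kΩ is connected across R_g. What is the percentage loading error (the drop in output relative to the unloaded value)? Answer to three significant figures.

3.66 %

The divider's output (Thévenin) resistance is R_s‖R_g = 5.174 kΩ.
Fractional drop under load = R_th/(R_th + R_L) = 5.174 / (5.174 + 136) = 0.03665.
So the output falls by 3.66 %.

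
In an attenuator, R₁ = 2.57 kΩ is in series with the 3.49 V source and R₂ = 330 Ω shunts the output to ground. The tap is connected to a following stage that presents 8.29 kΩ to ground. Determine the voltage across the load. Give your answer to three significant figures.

V_out ≈ 0.384 V

The load sits in parallel with R₂: R₂‖R_L = (330 × 8290) / (330 + 8290) = 317.4 Ω.
V_out = 3.49 × 317.4 / (2570 + 317.4) = 3.49 × 317.4/2887 = 0.384 V.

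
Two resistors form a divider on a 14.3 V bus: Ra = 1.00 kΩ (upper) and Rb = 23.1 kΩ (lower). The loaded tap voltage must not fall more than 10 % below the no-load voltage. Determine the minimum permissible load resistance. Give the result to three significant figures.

Output resistance R_th = Ra‖Rb = (1000 × 23100)/24100 = 958.5 Ω.
The fractional drop is R_th/(R_th + R_L); requiring this ≤ 0.100 gives R_L ≥ R_th(1/0.100 − 1) = 958.5 × 9.000 = 8.63 kΩ.

R_L(min) ≈ 8.63 kΩ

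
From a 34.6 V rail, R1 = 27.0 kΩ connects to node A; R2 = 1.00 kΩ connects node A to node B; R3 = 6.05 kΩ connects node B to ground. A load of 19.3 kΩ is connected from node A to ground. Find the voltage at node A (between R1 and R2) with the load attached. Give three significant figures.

V ≈ 5.55 V

Below node A the series string R2+R3 = 7.050 kΩ sits in parallel with the 19.3 kΩ load: 5.164 kΩ.
V_A = 34.6 × 5.164/(27.0 + 5.164) = 5.55 V.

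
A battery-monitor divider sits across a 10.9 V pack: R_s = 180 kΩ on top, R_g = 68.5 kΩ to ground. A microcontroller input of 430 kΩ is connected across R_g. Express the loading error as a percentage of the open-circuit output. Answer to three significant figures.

Unloaded V = 10.9 × 68.5/248.5 = 3.0046 V.
Loaded: R_g‖R_L = 59.09 kΩ, giving V = 10.9 × 59.09/239.1 = 2.6938 V.
Drop = (3.0046 − 2.6938) / 3.0046 = 10.3 %.

10.3 %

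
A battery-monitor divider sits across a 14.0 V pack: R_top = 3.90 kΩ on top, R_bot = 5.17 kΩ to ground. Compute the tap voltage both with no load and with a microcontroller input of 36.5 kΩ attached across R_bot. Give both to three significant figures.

Open-circuit: V = 14.0 × 5.17/(3.90 + 5.17) = 7.98 V.
With the load, R_bot becomes R_bot‖R_L = 4.529 kΩ, so V = 14.0 × 4.529/8.429 = 7.52 V.

Unloaded: 7.98 V; loaded: 7.52 V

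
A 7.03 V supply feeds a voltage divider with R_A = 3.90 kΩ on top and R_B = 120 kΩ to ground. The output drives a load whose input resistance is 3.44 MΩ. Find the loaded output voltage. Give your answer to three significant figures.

V_out ≈ 6.80 V

The load sits in parallel with R_B: R_B‖R_L = (120 × 3440) / (120 + 3440) = 116.0 kΩ.
V_out = 7.03 × 116.0 / (3.90 + 116.0) = 7.03 × 116.0/119.9 = 6.80 V.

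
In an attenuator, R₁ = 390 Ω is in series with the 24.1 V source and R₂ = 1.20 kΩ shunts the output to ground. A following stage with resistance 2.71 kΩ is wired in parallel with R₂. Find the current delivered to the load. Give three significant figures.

R₂‖R_L = 831.7 Ω; V_out = 24.1 × 831.7/1222 = 16.41 V.
I_L = V_out / R_L = 16.41 / 2.71 kΩ = 6.05 mA.

I_L ≈ 6.05 mA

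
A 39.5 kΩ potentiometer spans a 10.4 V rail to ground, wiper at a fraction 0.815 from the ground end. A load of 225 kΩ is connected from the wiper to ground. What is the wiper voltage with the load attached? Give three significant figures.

V ≈ 8.26 V

The wiper splits the pot into (1−α)R = 7.308 kΩ above and αR = 32.19 kΩ below.
Lower section ‖ load = 28.16 kΩ.
V_wiper = 10.4 × 28.16/(7.308 + 28.16) = 8.26 V.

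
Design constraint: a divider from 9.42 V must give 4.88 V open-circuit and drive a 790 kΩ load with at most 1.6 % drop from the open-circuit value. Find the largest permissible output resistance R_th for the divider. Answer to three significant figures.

Loading drop = R_th/(R_th + R_L) ≤ 0.0160, so R_th ≤ R_L · ε/(1−ε) = 790 kΩ × 0.0160/0.9840 = 12.8 kΩ.
(Any R1, R2 with R2/(R1+R2) = 0.518 and R1‖R2 ≤ 12.8 kΩ will meet the spec.)

R_th ≤ 12.8 kΩ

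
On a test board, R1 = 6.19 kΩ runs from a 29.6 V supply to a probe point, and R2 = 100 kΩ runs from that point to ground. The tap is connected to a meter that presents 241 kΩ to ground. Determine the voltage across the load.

The load sits in parallel with R2: R2‖R_L = (100 × 241) / (100 + 241) = 70.67 kΩ.
V_out = 29.6 × 70.67 / (6.19 + 70.67) = 29.6 × 70.67/76.86 = 27.2 V.

V_out ≈ 27.2 V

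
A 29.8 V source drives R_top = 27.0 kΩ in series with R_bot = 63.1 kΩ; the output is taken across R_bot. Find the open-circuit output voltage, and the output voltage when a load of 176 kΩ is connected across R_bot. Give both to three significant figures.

Open-circuit: V = 29.8 × 63.1/(27.0 + 63.1) = 20.9 V.
With the load, R_bot becomes R_bot‖R_L = 46.45 kΩ, so V = 29.8 × 46.45/73.45 = 18.8 V.

Unloaded: 20.9 V; loaded: 18.8 V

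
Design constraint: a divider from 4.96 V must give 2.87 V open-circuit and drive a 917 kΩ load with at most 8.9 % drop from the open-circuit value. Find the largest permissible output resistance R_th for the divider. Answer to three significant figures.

Loading drop = R_th/(R_th + R_L) ≤ 0.0890, so R_th ≤ R_L · ε/(1−ε) = 917 kΩ × 0.0890/0.9110 = 89.6 kΩ.
(Any R1, R2 with R2/(R1+R2) = 0.579 and R1‖R2 ≤ 89.6 kΩ will meet the spec.)

R_th ≤ 89.6 kΩ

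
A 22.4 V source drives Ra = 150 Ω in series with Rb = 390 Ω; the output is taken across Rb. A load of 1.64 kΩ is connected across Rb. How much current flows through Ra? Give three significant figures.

I ≈ 48.2 mA

Rb‖R_L = 315.1 Ω, so the source sees Ra + Rb‖R_L = 465.1 Ω.
I = 22.4 V / 465.1 Ω = 48.2 mA.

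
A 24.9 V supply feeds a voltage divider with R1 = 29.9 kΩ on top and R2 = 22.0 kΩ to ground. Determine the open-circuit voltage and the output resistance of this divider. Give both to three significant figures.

V_th = 10.6 V, R_th = 12.7 kΩ

V_th is the open-circuit tap voltage: 24.9 × 22.0/(29.9 + 22.0) = 10.6 V.
With the supply zeroed, R1 and R2 appear in parallel from the tap: R_th = R1‖R2 = (29.9 × 22.0)/51.90 = 12.7 kΩ.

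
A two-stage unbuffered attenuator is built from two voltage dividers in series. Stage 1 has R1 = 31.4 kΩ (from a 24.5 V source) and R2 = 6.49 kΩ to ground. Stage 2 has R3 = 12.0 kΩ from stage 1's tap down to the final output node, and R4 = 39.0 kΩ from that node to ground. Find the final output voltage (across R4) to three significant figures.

Stage 2 presents R3+R4 = 51.00 kΩ as a load on stage 1's tap.
Stage 1's lower leg becomes R2‖(R3+R4) = 5.757 kΩ, so V_mid = 24.5 × 5.757/37.16 = 3.796 V.
Stage 2 is itself unloaded: V_out = V_mid × R4/(R3+R4) = 3.796 × 39.0/51.00 = 2.90 V.

V_out ≈ 2.90 V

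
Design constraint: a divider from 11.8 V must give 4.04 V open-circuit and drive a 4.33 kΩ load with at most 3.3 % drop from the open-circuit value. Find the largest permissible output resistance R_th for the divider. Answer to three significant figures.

Loading drop = R_th/(R_th + R_L) ≤ 0.0330, so R_th ≤ R_L · ε/(1−ε) = 4.33 kΩ × 0.0330/0.9670 = 148 Ω.
(Any R1, R2 with R2/(R1+R2) = 0.342 and R1‖R2 ≤ 148 Ω will meet the spec.)

R_th ≤ 148 Ω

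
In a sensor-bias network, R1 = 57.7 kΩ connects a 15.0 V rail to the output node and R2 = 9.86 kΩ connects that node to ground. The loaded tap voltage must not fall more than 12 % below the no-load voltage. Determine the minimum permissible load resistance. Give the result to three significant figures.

Output resistance R_th = R1‖R2 = (57.7 × 9.86)/67.56 = 8.421 kΩ.
The fractional drop is R_th/(R_th + R_L); requiring this ≤ 0.120 gives R_L ≥ R_th(1/0.120 − 1) = 8.421 × 7.333 = 61.8 kΩ.

R_L(min) ≈ 61.8 kΩ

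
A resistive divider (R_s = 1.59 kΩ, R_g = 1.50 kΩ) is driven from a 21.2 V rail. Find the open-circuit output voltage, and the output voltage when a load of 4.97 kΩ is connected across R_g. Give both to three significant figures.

Unloaded: 10.3 V; loaded: 8.91 V

Open-circuit: V = 21.2 × 1.50/(1.59 + 1.50) = 10.3 V.
With the load, R_g becomes R_g‖R_L = 1.152 kΩ, so V = 21.2 × 1.152/2.742 = 8.91 V.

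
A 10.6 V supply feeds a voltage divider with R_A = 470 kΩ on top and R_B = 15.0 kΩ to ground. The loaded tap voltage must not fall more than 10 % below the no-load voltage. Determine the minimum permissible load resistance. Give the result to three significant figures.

Output resistance R_th = R_A‖R_B = (470 × 15.0)/485.0 = 14.54 kΩ.
The fractional drop is R_th/(R_th + R_L); requiring this ≤ 0.100 gives R_L ≥ R_th(1/0.100 − 1) = 14.54 × 9.000 = 131 kΩ.

R_L(min) ≈ 131 kΩ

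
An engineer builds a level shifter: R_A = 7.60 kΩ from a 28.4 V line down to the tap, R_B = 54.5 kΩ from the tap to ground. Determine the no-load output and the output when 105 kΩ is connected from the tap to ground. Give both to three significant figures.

Open-circuit: V = 28.4 × 54.5/(7.60 + 54.5) = 24.9 V.
With the load, R_B becomes R_B‖R_L = 35.88 kΩ, so V = 28.4 × 35.88/43.48 = 23.4 V.

Unloaded: 24.9 V; loaded: 23.4 V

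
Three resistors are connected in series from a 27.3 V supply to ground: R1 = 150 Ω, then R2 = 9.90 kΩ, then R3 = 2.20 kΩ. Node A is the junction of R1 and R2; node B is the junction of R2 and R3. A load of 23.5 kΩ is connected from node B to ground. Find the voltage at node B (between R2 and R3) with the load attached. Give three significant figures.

At node B, R3 is in parallel with the load: R3‖R_L = 2012 Ω.
Below node A the resistance is R2 + (R3‖R_L) = 11910 Ω, so V_A = 27.3 × 11910/12060 = 26.96 V.
Then V_B = V_A × (R3‖R_L)/(R2 + R3‖R_L) = 26.96 × 2012/11910 = 4.55 V.

V ≈ 4.55 V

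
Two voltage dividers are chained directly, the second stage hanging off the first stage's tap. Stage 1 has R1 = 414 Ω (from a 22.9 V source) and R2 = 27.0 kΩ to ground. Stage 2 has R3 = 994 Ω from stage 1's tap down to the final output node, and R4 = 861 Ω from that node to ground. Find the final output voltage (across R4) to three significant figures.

Stage 2 presents R3+R4 = 1855 Ω as a load on stage 1's tap.
Stage 1's lower leg becomes R2‖(R3+R4) = 1736 Ω, so V_mid = 22.9 × 1736/2150 = 18.49 V.
Stage 2 is itself unloaded: V_out = V_mid × R4/(R3+R4) = 18.49 × 861/1855 = 8.58 V.

V_out ≈ 8.58 V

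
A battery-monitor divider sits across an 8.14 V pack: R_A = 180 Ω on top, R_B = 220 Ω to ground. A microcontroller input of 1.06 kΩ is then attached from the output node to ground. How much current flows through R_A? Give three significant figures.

R_B‖R_L = 182.2 Ω, so the source sees R_A + R_B‖R_L = 362.2 Ω.
I = 8.14 V / 362.2 Ω = 22.5 mA.

I ≈ 22.5 mA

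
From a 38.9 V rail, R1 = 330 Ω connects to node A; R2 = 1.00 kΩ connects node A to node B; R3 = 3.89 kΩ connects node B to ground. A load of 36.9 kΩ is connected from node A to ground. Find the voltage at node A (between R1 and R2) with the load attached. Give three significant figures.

Below node A the series string R2+R3 = 4890 Ω sits in parallel with the 36900 Ω load: 4318 Ω.
V_A = 38.9 × 4318/(330 + 4318) = 36.1 V.

V ≈ 36.1 V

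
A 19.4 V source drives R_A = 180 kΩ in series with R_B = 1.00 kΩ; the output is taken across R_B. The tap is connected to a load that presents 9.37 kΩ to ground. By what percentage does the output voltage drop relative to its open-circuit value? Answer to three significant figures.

Unloaded V = 19.4 × 1.00/181.0 = 0.10718 V.
Loaded: R_B‖R_L = 0.9036 kΩ, giving V = 19.4 × 0.9036/180.9 = 0.096898 V.
Drop = (0.10718 − 0.096898) / 0.10718 = 9.60 %.

9.60 %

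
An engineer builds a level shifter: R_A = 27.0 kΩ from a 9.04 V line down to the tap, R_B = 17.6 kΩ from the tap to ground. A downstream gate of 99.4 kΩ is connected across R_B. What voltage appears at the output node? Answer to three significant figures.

V_out ≈ 3.22 V

The load sits in parallel with R_B: R_B‖R_L = (17.6 × 99.4) / (17.6 + 99.4) = 14.95 kΩ.
V_out = 9.04 × 14.95 / (27.0 + 14.95) = 9.04 × 14.95/41.95 = 3.22 V.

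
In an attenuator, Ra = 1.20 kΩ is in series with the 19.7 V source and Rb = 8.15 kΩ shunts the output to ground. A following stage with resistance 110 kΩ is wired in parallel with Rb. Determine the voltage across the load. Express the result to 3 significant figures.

V_out ≈ 17.0 V

The load sits in parallel with Rb: Rb‖R_L = (8.15 × 110) / (8.15 + 110) = 7.588 kΩ.
V_out = 19.7 × 7.588 / (1.20 + 7.588) = 19.7 × 7.588/8.788 = 17.0 V.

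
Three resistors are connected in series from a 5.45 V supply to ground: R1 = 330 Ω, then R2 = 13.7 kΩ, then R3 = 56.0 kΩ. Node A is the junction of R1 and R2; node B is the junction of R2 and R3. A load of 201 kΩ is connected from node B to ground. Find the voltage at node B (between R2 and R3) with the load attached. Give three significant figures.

At node B, R3 is in parallel with the load: R3‖R_L = 43800 Ω.
Below node A the resistance is R2 + (R3‖R_L) = 57500 Ω, so V_A = 5.45 × 57500/57830 = 5.419 V.
Then V_B = V_A × (R3‖R_L)/(R2 + R3‖R_L) = 5.419 × 43800/57500 = 4.13 V.

V ≈ 4.13 V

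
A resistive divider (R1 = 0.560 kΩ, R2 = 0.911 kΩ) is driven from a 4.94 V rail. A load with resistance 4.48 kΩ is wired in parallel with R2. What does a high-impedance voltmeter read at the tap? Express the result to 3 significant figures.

The load sits in parallel with R2: R2‖R_L = (911 × 4480) / (911 + 4480) = 757.1 Ω.
V_out = 4.94 × 757.1 / (560 + 757.1) = 4.94 × 757.1/1317 = 2.84 V.

V_out ≈ 2.84 V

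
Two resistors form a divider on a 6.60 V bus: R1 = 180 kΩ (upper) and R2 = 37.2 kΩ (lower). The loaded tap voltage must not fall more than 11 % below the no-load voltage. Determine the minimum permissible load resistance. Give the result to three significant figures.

R_L(min) ≈ 249 kΩ

Output resistance R_th = R1‖R2 = (180 × 37.2)/217.2 = 30.83 kΩ.
The fractional drop is R_th/(R_th + R_L); requiring this ≤ 0.110 gives R_L ≥ R_th(1/0.110 − 1) = 30.83 × 8.091 = 249 kΩ.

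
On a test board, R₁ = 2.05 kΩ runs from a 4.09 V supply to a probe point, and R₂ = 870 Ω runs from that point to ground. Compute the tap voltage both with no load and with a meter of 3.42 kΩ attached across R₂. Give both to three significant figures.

Unloaded: 1.22 V; loaded: 1.03 V

Open-circuit: V = 4.09 × 870/(2050 + 870) = 1.22 V.
With the load, R₂ becomes R₂‖R_L = 693.6 Ω, so V = 4.09 × 693.6/2744 = 1.03 V.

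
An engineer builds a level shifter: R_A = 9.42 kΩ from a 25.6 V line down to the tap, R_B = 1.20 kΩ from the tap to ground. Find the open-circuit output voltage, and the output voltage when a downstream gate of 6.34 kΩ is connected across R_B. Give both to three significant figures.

Unloaded: 2.89 V; loaded: 2.48 V

Open-circuit: V = 25.6 × 1.20/(9.42 + 1.20) = 2.89 V.
With the load, R_B becomes R_B‖R_L = 1.009 kΩ, so V = 25.6 × 1.009/10.43 = 2.48 V.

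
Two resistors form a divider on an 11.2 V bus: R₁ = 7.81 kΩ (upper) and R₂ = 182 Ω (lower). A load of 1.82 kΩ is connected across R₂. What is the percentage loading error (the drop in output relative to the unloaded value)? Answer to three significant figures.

8.90 %

Unloaded V = 11.2 × 182/7992 = 0.25506 V.
Loaded: R₂‖R_L = 165.5 Ω, giving V = 11.2 × 165.5/7975 = 0.23235 V.
Drop = (0.25506 − 0.23235) / 0.25506 = 8.90 %.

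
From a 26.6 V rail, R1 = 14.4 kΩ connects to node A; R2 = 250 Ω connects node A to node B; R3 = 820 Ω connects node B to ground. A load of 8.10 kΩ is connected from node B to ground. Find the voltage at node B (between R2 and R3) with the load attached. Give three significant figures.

At node B, R3 is in parallel with the load: R3‖R_L = 744.6 Ω.
Below node A the resistance is R2 + (R3‖R_L) = 994.6 Ω, so V_A = 26.6 × 994.6/15390 = 1.719 V.
Then V_B = V_A × (R3‖R_L)/(R2 + R3‖R_L) = 1.719 × 744.6/994.6 = 1.29 V.

V ≈ 1.29 V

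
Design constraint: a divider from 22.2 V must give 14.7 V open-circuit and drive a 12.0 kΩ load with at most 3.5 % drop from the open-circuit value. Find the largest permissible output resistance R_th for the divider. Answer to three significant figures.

Loading drop = R_th/(R_th + R_L) ≤ 0.0350, so R_th ≤ R_L · ε/(1−ε) = 12.0 kΩ × 0.0350/0.9650 = 435 Ω.
(Any R1, R2 with R2/(R1+R2) = 0.662 and R1‖R2 ≤ 435 Ω will meet the spec.)

R_th ≤ 435 Ω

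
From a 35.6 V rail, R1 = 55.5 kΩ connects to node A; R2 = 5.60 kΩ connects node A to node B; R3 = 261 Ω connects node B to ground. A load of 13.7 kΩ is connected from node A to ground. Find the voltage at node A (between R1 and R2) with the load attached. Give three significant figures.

Below node A the series string R2+R3 = 5861 Ω sits in parallel with the 13700 Ω load: 4105 Ω.
V_A = 35.6 × 4105/(55500 + 4105) = 2.45 V.

V ≈ 2.45 V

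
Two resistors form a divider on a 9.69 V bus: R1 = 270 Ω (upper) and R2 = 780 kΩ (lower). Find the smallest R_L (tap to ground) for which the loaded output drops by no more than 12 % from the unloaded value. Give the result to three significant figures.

Output resistance R_th = R1‖R2 = (270 × 780000)/780300 = 269.9 Ω.
The fractional drop is R_th/(R_th + R_L); requiring this ≤ 0.120 gives R_L ≥ R_th(1/0.120 − 1) = 269.9 × 7.333 = 1.98 kΩ.

R_L(min) ≈ 1.98 kΩ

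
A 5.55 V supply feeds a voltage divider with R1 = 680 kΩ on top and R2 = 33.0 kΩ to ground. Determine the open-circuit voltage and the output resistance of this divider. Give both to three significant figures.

V_th is the open-circuit tap voltage: 5.55 × 33.0/(680 + 33.0) = 0.257 V.
With the supply zeroed, R1 and R2 appear in parallel from the tap: R_th = R1‖R2 = (680 × 33.0)/713.0 = 31.5 kΩ.

V_th = 0.257 V, R_th = 31.5 kΩ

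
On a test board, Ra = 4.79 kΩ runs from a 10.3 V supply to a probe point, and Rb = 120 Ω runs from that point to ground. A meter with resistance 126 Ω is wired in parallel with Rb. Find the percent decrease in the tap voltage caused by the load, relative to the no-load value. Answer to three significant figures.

48.2 %

The divider's output (Thévenin) resistance is Ra‖Rb = 117.1 Ω.
Fractional drop under load = R_th/(R_th + R_L) = 117.1 / (117.1 + 126) = 0.4816.
So the output falls by 48.2 %.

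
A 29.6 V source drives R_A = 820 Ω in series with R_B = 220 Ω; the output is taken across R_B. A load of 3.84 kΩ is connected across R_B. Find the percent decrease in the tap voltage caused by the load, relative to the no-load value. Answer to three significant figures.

4.32 %

The divider's output (Thévenin) resistance is R_A‖R_B = 173.5 Ω.
Fractional drop under load = R_th/(R_th + R_L) = 173.5 / (173.5 + 3840) = 0.04322.
So the output falls by 4.32 %.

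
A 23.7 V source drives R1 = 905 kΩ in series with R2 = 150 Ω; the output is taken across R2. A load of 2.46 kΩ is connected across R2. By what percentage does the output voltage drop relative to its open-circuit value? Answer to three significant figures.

The divider's output (Thévenin) resistance is R1‖R2 = 150.0 Ω.
Fractional drop under load = R_th/(R_th + R_L) = 150.0 / (150.0 + 2460) = 0.05746.
So the output falls by 5.75 %.

5.75 %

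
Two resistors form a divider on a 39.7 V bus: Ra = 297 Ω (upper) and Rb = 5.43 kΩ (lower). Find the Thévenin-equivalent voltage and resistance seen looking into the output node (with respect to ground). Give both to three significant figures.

V_th is the open-circuit tap voltage: 39.7 × 5430/(297 + 5430) = 37.6 V.
With the supply zeroed, Ra and Rb appear in parallel from the tap: R_th = Ra‖Rb = (297 × 5430)/5727 = 282 Ω.

V_th = 37.6 V, R_th = 282 Ω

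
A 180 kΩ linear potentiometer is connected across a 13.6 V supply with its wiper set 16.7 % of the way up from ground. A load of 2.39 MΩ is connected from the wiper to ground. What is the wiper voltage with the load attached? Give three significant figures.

The wiper splits the pot into (1−α)R = 149.9 kΩ above and αR = 30.06 kΩ below.
Lower section ‖ load = 29.69 kΩ.
V_wiper = 13.6 × 29.69/(149.9 + 29.69) = 2.25 V.

V ≈ 2.25 V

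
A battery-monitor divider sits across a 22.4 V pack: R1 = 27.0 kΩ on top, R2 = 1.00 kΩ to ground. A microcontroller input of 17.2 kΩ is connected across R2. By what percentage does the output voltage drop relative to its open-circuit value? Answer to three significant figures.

The divider's output (Thévenin) resistance is R1‖R2 = 0.9643 kΩ.
Fractional drop under load = R_th/(R_th + R_L) = 0.9643 / (0.9643 + 17.2) = 0.05309.
So the output falls by 5.31 %.

5.31 %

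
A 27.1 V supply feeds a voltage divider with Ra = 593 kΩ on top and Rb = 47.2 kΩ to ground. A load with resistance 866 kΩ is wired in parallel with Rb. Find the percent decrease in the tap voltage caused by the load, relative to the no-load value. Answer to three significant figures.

4.81 %

The divider's output (Thévenin) resistance is Ra‖Rb = 43.72 kΩ.
Fractional drop under load = R_th/(R_th + R_L) = 43.72 / (43.72 + 866) = 0.04806.
So the output falls by 4.81 %.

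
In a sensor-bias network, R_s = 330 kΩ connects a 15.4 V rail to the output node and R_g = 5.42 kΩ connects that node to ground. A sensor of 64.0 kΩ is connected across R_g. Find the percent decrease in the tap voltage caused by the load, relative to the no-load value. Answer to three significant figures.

7.69 %

The divider's output (Thévenin) resistance is R_s‖R_g = 5.332 kΩ.
Fractional drop under load = R_th/(R_th + R_L) = 5.332 / (5.332 + 64.0) = 0.07691.
So the output falls by 7.69 %.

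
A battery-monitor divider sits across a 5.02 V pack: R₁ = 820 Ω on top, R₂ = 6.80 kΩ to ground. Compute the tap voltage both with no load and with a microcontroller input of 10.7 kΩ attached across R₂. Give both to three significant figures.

Open-circuit: V = 5.02 × 6800/(820 + 6800) = 4.48 V.
With the load, R₂ becomes R₂‖R_L = 4158 Ω, so V = 5.02 × 4158/4978 = 4.19 V.

Unloaded: 4.48 V; loaded: 4.19 V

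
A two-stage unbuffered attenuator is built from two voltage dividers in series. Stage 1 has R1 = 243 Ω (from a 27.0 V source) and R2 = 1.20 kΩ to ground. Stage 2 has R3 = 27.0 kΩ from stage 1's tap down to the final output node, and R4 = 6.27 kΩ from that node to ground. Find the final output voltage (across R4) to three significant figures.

V_out ≈ 4.21 V

Stage 2 presents R3+R4 = 33270 Ω as a load on stage 1's tap.
Stage 1's lower leg becomes R2‖(R3+R4) = 1158 Ω, so V_mid = 27.0 × 1158/1401 = 22.32 V.
Stage 2 is itself unloaded: V_out = V_mid × R4/(R3+R4) = 22.32 × 6270/33270 = 4.21 V.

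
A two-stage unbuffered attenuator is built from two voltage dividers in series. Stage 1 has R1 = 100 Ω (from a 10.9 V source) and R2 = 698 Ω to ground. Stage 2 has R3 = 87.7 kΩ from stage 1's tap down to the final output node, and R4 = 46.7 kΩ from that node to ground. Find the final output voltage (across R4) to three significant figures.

Stage 2 presents R3+R4 = 134400 Ω as a load on stage 1's tap.
Stage 1's lower leg becomes R2‖(R3+R4) = 694.4 Ω, so V_mid = 10.9 × 694.4/794.4 = 9.528 V.
Stage 2 is itself unloaded: V_out = V_mid × R4/(R3+R4) = 9.528 × 46700/134400 = 3.31 V.

V_out ≈ 3.31 V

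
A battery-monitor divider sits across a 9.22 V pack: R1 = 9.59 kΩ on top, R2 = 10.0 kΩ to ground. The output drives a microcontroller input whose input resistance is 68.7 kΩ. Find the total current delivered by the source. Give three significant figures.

I ≈ 0.503 mA

R2‖R_L = 8.729 kΩ, so the source sees R1 + R2‖R_L = 18.32 kΩ.
I = 9.22 V / 18.32 kΩ = 0.503 mA.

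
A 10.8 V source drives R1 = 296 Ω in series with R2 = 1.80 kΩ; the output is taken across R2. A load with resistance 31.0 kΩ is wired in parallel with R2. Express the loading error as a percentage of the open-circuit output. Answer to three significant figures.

0.813 %

The divider's output (Thévenin) resistance is R1‖R2 = 254.2 Ω.
Fractional drop under load = R_th/(R_th + R_L) = 254.2 / (254.2 + 31000) = 0.008133.
So the output falls by 0.813 %.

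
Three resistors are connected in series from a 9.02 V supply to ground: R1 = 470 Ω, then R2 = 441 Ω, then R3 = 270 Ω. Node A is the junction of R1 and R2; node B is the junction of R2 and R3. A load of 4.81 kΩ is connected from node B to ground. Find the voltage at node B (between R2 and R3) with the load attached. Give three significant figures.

V ≈ 1.98 V

At node B, R3 is in parallel with the load: R3‖R_L = 255.6 Ω.
Below node A the resistance is R2 + (R3‖R_L) = 696.6 Ω, so V_A = 9.02 × 696.6/1167 = 5.386 V.
Then V_B = V_A × (R3‖R_L)/(R2 + R3‖R_L) = 5.386 × 255.6/696.6 = 1.98 V.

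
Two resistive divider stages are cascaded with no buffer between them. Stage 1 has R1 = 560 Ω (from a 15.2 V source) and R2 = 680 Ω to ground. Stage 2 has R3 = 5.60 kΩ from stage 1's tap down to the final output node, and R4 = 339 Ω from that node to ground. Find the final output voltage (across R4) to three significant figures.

Stage 2 presents R3+R4 = 5939 Ω as a load on stage 1's tap.
Stage 1's lower leg becomes R2‖(R3+R4) = 610.1 Ω, so V_mid = 15.2 × 610.1/1170 = 7.926 V.
Stage 2 is itself unloaded: V_out = V_mid × R4/(R3+R4) = 7.926 × 339/5939 = 0.452 V.

V_out ≈ 0.452 V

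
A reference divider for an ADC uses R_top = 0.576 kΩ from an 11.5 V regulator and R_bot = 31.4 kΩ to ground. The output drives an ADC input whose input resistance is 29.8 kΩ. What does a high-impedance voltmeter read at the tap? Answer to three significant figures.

The load sits in parallel with R_bot: R_bot‖R_L = (31400 × 29800) / (31400 + 29800) = 15290 Ω.
V_out = 11.5 × 15290 / (576 + 15290) = 11.5 × 15290/15870 = 11.1 V.
(Unloaded it would have been 11.3 V.)

V_out ≈ 11.1 V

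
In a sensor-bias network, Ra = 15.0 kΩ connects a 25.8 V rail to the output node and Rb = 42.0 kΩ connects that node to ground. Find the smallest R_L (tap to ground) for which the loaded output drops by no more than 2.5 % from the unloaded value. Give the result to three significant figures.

Output resistance R_th = Ra‖Rb = (15.0 × 42.0)/57.00 = 11.05 kΩ.
The fractional drop is R_th/(R_th + R_L); requiring this ≤ 0.0250 gives R_L ≥ R_th(1/0.0250 − 1) = 11.05 × 39.00 = 431 kΩ.

R_L(min) ≈ 431 kΩ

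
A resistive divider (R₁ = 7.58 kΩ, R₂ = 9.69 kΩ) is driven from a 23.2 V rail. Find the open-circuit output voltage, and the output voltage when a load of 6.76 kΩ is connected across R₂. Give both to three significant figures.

Unloaded: 13.0 V; loaded: 7.99 V

Open-circuit: V = 23.2 × 9.69/(7.58 + 9.69) = 13.0 V.
With the load, R₂ becomes R₂‖R_L = 3.982 kΩ, so V = 23.2 × 3.982/11.56 = 7.99 V.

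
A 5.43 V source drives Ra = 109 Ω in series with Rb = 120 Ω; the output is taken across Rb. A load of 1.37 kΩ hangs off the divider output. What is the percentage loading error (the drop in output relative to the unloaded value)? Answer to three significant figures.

The divider's output (Thévenin) resistance is Ra‖Rb = 57.12 Ω.
Fractional drop under load = R_th/(R_th + R_L) = 57.12 / (57.12 + 1370) = 0.04002.
So the output falls by 4.00 %.

4.00 %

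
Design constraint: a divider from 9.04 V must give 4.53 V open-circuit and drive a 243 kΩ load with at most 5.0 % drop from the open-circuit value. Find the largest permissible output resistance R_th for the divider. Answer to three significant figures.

Loading drop = R_th/(R_th + R_L) ≤ 0.0500, so R_th ≤ R_L · ε/(1−ε) = 243 kΩ × 0.0500/0.9500 = 12.8 kΩ.

R_th ≤ 12.8 kΩ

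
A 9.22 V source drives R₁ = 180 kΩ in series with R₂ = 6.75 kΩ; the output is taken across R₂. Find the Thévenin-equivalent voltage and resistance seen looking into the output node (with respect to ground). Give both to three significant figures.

V_th is the open-circuit tap voltage: 9.22 × 6.75/(180 + 6.75) = 0.333 V.
With the supply zeroed, R₁ and R₂ appear in parallel from the tap: R_th = R₁‖R₂ = (180 × 6.75)/186.8 = 6.51 kΩ.

V_th = 0.333 V, R_th = 6.51 kΩ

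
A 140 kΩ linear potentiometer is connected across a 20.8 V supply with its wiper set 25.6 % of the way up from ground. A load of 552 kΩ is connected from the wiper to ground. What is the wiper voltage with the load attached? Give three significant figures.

The wiper splits the pot into (1−α)R = 104.2 kΩ above and αR = 35.84 kΩ below.
Lower section ‖ load = 33.65 kΩ.
V_wiper = 20.8 × 33.65/(104.2 + 33.65) = 5.08 V.

V ≈ 5.08 V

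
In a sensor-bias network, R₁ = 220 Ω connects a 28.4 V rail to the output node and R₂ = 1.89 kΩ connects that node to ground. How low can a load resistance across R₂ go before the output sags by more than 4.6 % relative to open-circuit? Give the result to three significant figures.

R_L(min) ≈ 4.09 kΩ

Output resistance R_th = R₁‖R₂ = (220 × 1890)/2110 = 197.1 Ω.
The fractional drop is R_th/(R_th + R_L); requiring this ≤ 0.0460 gives R_L ≥ R_th(1/0.0460 − 1) = 197.1 × 20.74 = 4.09 kΩ.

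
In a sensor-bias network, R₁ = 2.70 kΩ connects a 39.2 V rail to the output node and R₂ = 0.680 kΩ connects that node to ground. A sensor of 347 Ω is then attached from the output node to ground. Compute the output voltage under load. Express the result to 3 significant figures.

V_out ≈ 3.07 V

The load sits in parallel with R₂: R₂‖R_L = (680 × 347) / (680 + 347) = 229.8 Ω.
V_out = 39.2 × 229.8 / (2700 + 229.8) = 39.2 × 229.8/2930 = 3.07 V.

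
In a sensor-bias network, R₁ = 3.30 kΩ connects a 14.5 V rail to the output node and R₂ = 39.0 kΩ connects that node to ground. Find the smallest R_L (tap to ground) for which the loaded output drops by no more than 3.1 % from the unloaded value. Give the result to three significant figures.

Output resistance R_th = R₁‖R₂ = (3.30 × 39.0)/42.30 = 3.043 kΩ.
The fractional drop is R_th/(R_th + R_L); requiring this ≤ 0.0310 gives R_L ≥ R_th(1/0.0310 − 1) = 3.043 × 31.26 = 95.1 kΩ.

R_L(min) ≈ 95.1 kΩ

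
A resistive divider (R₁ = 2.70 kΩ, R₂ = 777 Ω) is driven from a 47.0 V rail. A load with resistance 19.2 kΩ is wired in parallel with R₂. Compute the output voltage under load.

V_out ≈ 10.2 V

The load sits in parallel with R₂: R₂‖R_L = (777 × 19200) / (777 + 19200) = 746.8 Ω.
V_out = 47.0 × 746.8 / (2700 + 746.8) = 47.0 × 746.8/3447 = 10.2 V.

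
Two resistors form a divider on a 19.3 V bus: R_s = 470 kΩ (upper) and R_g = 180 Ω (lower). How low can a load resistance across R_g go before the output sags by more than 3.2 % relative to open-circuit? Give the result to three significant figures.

Output resistance R_th = R_s‖R_g = (470000 × 180)/470200 = 179.9 Ω.
The fractional drop is R_th/(R_th + R_L); requiring this ≤ 0.0320 gives R_L ≥ R_th(1/0.0320 − 1) = 179.9 × 30.25 = 5.44 kΩ.

R_L(min) ≈ 5.44 kΩ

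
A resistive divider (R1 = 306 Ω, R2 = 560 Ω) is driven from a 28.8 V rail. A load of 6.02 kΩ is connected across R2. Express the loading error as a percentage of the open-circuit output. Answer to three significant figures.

3.18 %

The divider's output (Thévenin) resistance is R1‖R2 = 197.9 Ω.
Fractional drop under load = R_th/(R_th + R_L) = 197.9 / (197.9 + 6020) = 0.03182.
So the output falls by 3.18 %.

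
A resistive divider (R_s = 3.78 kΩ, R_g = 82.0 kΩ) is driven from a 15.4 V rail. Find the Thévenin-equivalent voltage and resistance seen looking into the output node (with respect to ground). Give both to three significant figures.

V_th is the open-circuit tap voltage: 15.4 × 82.0/(3.78 + 82.0) = 14.7 V.
With the supply zeroed, R_s and R_g appear in parallel from the tap: R_th = R_s‖R_g = (3.78 × 82.0)/85.78 = 3.61 kΩ.

V_th = 14.7 V, R_th = 3.61 kΩ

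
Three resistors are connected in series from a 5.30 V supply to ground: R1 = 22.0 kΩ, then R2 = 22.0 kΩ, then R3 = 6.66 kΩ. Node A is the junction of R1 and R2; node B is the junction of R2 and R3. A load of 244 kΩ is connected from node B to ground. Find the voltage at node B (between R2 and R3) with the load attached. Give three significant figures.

At node B, R3 is in parallel with the load: R3‖R_L = 6.483 kΩ.
Below node A the resistance is R2 + (R3‖R_L) = 28.48 kΩ, so V_A = 5.30 × 28.48/50.48 = 2.990 V.
Then V_B = V_A × (R3‖R_L)/(R2 + R3‖R_L) = 2.990 × 6.483/28.48 = 0.681 V.

V ≈ 0.681 V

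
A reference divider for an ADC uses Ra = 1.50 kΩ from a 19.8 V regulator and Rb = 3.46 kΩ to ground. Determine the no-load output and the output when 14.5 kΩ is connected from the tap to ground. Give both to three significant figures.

Unloaded: 13.8 V; loaded: 12.9 V

Open-circuit: V = 19.8 × 3.46/(1.50 + 3.46) = 13.8 V.
With the load, Rb becomes Rb‖R_L = 2.793 kΩ, so V = 19.8 × 2.793/4.293 = 12.9 V.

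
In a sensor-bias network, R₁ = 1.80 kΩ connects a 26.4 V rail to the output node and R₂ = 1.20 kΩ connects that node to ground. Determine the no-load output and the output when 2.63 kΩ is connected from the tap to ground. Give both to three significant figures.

Open-circuit: V = 26.4 × 1.20/(1.80 + 1.20) = 10.6 V.
With the load, R₂ becomes R₂‖R_L = 0.8240 kΩ, so V = 26.4 × 0.8240/2.624 = 8.29 V.

Unloaded: 10.6 V; loaded: 8.29 V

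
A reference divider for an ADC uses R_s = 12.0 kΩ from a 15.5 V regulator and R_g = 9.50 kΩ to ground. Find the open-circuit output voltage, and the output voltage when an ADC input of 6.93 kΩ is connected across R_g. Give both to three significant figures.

Unloaded: 6.85 V; loaded: 3.88 V

Open-circuit: V = 15.5 × 9.50/(12.0 + 9.50) = 6.85 V.
With the load, R_g becomes R_g‖R_L = 4.007 kΩ, so V = 15.5 × 4.007/16.01 = 3.88 V.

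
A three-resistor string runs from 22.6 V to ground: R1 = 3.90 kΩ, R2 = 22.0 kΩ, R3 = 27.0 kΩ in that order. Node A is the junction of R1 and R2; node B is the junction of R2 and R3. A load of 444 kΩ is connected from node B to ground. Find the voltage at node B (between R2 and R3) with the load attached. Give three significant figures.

At node B, R3 is in parallel with the load: R3‖R_L = 25.45 kΩ.
Below node A the resistance is R2 + (R3‖R_L) = 47.45 kΩ, so V_A = 22.6 × 47.45/51.35 = 20.88 V.
Then V_B = V_A × (R3‖R_L)/(R2 + R3‖R_L) = 20.88 × 25.45/47.45 = 11.2 V.

V ≈ 11.2 V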